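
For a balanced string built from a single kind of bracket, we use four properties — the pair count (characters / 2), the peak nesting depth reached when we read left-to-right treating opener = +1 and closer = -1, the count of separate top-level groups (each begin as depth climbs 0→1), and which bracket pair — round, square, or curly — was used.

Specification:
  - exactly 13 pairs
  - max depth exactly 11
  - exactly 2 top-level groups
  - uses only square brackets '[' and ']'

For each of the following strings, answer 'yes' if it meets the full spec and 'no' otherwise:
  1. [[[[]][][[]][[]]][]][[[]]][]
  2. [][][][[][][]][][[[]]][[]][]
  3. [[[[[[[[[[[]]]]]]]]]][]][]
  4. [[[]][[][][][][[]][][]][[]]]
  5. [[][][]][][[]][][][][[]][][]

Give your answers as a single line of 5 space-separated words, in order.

Answer: no no yes no no

Derivation:
String 1 '[[[[]][][[]][[]]][]][[[]]][]': depth seq [1 2 3 4 3 2 3 2 3 4 3 2 3 4 3 2 1 2 1 0 1 2 3 2 1 0 1 0]
  -> pairs=14 depth=4 groups=3 -> no
String 2 '[][][][[][][]][][[[]]][[]][]': depth seq [1 0 1 0 1 0 1 2 1 2 1 2 1 0 1 0 1 2 3 2 1 0 1 2 1 0 1 0]
  -> pairs=14 depth=3 groups=8 -> no
String 3 '[[[[[[[[[[[]]]]]]]]]][]][]': depth seq [1 2 3 4 5 6 7 8 9 10 11 10 9 8 7 6 5 4 3 2 1 2 1 0 1 0]
  -> pairs=13 depth=11 groups=2 -> yes
String 4 '[[[]][[][][][][[]][][]][[]]]': depth seq [1 2 3 2 1 2 3 2 3 2 3 2 3 2 3 4 3 2 3 2 3 2 1 2 3 2 1 0]
  -> pairs=14 depth=4 groups=1 -> no
String 5 '[[][][]][][[]][][][][[]][][]': depth seq [1 2 1 2 1 2 1 0 1 0 1 2 1 0 1 0 1 0 1 0 1 2 1 0 1 0 1 0]
  -> pairs=14 depth=2 groups=9 -> no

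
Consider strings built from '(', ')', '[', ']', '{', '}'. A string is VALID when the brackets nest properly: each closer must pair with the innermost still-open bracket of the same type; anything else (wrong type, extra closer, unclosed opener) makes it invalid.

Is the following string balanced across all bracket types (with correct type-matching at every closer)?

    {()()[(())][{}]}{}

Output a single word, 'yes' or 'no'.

Answer: yes

Derivation:
pos 0: push '{'; stack = {
pos 1: push '('; stack = {(
pos 2: ')' matches '('; pop; stack = {
pos 3: push '('; stack = {(
pos 4: ')' matches '('; pop; stack = {
pos 5: push '['; stack = {[
pos 6: push '('; stack = {[(
pos 7: push '('; stack = {[((
pos 8: ')' matches '('; pop; stack = {[(
pos 9: ')' matches '('; pop; stack = {[
pos 10: ']' matches '['; pop; stack = {
pos 11: push '['; stack = {[
pos 12: push '{'; stack = {[{
pos 13: '}' matches '{'; pop; stack = {[
pos 14: ']' matches '['; pop; stack = {
pos 15: '}' matches '{'; pop; stack = (empty)
pos 16: push '{'; stack = {
pos 17: '}' matches '{'; pop; stack = (empty)
end: stack empty → VALID
Verdict: properly nested → yes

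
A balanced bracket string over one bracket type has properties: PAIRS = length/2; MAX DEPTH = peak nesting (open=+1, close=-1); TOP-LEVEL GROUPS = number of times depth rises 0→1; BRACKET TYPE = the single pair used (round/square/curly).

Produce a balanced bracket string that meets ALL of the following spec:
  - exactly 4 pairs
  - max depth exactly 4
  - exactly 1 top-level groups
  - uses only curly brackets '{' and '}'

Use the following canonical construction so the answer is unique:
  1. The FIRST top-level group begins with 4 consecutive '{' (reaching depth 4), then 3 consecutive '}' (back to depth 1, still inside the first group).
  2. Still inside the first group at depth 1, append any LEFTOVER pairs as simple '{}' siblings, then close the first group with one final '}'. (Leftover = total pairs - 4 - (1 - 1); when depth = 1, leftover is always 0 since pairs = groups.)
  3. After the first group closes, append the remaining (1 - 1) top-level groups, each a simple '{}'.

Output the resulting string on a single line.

Spec: pairs=4 depth=4 groups=1
Leftover pairs = 4 - 4 - (1-1) = 0
First group: deep chain of depth 4 + 0 sibling pairs
Remaining 0 groups: simple '{}' each

Answer: {{{{}}}}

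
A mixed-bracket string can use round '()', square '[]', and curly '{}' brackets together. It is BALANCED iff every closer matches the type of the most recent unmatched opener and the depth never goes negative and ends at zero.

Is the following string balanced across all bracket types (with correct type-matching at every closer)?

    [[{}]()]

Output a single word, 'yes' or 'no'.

pos 0: push '['; stack = [
pos 1: push '['; stack = [[
pos 2: push '{'; stack = [[{
pos 3: '}' matches '{'; pop; stack = [[
pos 4: ']' matches '['; pop; stack = [
pos 5: push '('; stack = [(
pos 6: ')' matches '('; pop; stack = [
pos 7: ']' matches '['; pop; stack = (empty)
end: stack empty → VALID
Verdict: properly nested → yes

Answer: yes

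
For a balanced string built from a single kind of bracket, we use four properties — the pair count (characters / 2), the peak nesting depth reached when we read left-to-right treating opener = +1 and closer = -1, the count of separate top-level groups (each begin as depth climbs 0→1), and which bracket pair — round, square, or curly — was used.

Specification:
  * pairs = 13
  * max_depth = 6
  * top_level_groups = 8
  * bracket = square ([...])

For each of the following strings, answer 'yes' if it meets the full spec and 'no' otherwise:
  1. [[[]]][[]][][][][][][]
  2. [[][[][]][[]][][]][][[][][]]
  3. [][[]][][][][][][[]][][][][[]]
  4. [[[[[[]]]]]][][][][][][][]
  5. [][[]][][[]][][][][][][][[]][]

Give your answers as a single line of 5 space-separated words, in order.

String 1 '[[[]]][[]][][][][][][]': depth seq [1 2 3 2 1 0 1 2 1 0 1 0 1 0 1 0 1 0 1 0 1 0]
  -> pairs=11 depth=3 groups=8 -> no
String 2 '[[][[][]][[]][][]][][[][][]]': depth seq [1 2 1 2 3 2 3 2 1 2 3 2 1 2 1 2 1 0 1 0 1 2 1 2 1 2 1 0]
  -> pairs=14 depth=3 groups=3 -> no
String 3 '[][[]][][][][][][[]][][][][[]]': depth seq [1 0 1 2 1 0 1 0 1 0 1 0 1 0 1 0 1 2 1 0 1 0 1 0 1 0 1 2 1 0]
  -> pairs=15 depth=2 groups=12 -> no
String 4 '[[[[[[]]]]]][][][][][][][]': depth seq [1 2 3 4 5 6 5 4 3 2 1 0 1 0 1 0 1 0 1 0 1 0 1 0 1 0]
  -> pairs=13 depth=6 groups=8 -> yes
String 5 '[][[]][][[]][][][][][][][[]][]': depth seq [1 0 1 2 1 0 1 0 1 2 1 0 1 0 1 0 1 0 1 0 1 0 1 0 1 2 1 0 1 0]
  -> pairs=15 depth=2 groups=12 -> no

Answer: no no no yes no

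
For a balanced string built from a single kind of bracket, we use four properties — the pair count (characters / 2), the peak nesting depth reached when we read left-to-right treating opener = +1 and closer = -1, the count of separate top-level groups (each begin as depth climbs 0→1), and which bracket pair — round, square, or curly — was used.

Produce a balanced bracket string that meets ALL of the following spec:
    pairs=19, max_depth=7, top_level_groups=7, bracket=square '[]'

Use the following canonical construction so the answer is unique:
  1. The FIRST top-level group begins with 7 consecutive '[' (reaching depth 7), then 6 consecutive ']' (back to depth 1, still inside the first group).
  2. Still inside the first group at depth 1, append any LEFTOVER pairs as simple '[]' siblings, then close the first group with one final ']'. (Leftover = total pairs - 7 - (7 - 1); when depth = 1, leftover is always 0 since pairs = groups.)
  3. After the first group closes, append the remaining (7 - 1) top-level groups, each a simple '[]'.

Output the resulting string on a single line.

Spec: pairs=19 depth=7 groups=7
Leftover pairs = 19 - 7 - (7-1) = 6
First group: deep chain of depth 7 + 6 sibling pairs
Remaining 6 groups: simple '[]' each

Answer: [[[[[[[]]]]]][][][][][][]][][][][][][]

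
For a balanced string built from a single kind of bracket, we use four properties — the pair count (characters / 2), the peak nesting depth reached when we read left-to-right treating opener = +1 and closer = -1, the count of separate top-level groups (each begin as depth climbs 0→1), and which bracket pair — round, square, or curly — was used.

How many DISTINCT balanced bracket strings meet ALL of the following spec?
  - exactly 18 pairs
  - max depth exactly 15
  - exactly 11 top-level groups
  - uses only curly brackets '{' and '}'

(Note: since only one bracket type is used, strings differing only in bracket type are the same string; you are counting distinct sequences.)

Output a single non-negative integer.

Spec: pairs=18 depth=15 groups=11
Count(depth <= 15) = 211508
Count(depth <= 14) = 211508
Count(depth == 15) = 211508 - 211508 = 0

Answer: 0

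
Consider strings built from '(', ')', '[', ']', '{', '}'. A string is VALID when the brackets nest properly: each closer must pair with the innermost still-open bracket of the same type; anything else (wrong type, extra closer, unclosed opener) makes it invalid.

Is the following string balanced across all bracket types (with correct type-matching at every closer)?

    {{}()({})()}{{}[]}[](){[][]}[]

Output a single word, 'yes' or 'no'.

pos 0: push '{'; stack = {
pos 1: push '{'; stack = {{
pos 2: '}' matches '{'; pop; stack = {
pos 3: push '('; stack = {(
pos 4: ')' matches '('; pop; stack = {
pos 5: push '('; stack = {(
pos 6: push '{'; stack = {({
pos 7: '}' matches '{'; pop; stack = {(
pos 8: ')' matches '('; pop; stack = {
pos 9: push '('; stack = {(
pos 10: ')' matches '('; pop; stack = {
pos 11: '}' matches '{'; pop; stack = (empty)
pos 12: push '{'; stack = {
pos 13: push '{'; stack = {{
pos 14: '}' matches '{'; pop; stack = {
pos 15: push '['; stack = {[
pos 16: ']' matches '['; pop; stack = {
pos 17: '}' matches '{'; pop; stack = (empty)
pos 18: push '['; stack = [
pos 19: ']' matches '['; pop; stack = (empty)
pos 20: push '('; stack = (
pos 21: ')' matches '('; pop; stack = (empty)
pos 22: push '{'; stack = {
pos 23: push '['; stack = {[
pos 24: ']' matches '['; pop; stack = {
pos 25: push '['; stack = {[
pos 26: ']' matches '['; pop; stack = {
pos 27: '}' matches '{'; pop; stack = (empty)
pos 28: push '['; stack = [
pos 29: ']' matches '['; pop; stack = (empty)
end: stack empty → VALID
Verdict: properly nested → yes

Answer: yes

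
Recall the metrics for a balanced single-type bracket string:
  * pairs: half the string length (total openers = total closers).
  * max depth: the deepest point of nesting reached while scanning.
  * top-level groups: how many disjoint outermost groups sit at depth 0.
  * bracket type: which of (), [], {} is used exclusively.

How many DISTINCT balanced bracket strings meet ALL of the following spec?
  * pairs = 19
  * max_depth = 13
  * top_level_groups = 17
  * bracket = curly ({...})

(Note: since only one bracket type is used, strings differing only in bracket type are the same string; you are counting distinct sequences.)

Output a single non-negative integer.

Spec: pairs=19 depth=13 groups=17
Count(depth <= 13) = 170
Count(depth <= 12) = 170
Count(depth == 13) = 170 - 170 = 0

Answer: 0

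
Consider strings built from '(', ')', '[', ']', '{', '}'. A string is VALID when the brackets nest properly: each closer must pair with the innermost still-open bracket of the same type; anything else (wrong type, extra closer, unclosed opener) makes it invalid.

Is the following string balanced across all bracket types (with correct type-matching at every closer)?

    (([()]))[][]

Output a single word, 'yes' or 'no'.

Answer: yes

Derivation:
pos 0: push '('; stack = (
pos 1: push '('; stack = ((
pos 2: push '['; stack = (([
pos 3: push '('; stack = (([(
pos 4: ')' matches '('; pop; stack = (([
pos 5: ']' matches '['; pop; stack = ((
pos 6: ')' matches '('; pop; stack = (
pos 7: ')' matches '('; pop; stack = (empty)
pos 8: push '['; stack = [
pos 9: ']' matches '['; pop; stack = (empty)
pos 10: push '['; stack = [
pos 11: ']' matches '['; pop; stack = (empty)
end: stack empty → VALID
Verdict: properly nested → yes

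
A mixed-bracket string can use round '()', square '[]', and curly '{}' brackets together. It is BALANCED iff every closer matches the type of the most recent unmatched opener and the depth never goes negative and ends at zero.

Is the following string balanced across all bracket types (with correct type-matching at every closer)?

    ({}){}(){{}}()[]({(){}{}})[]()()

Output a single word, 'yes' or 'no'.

Answer: yes

Derivation:
pos 0: push '('; stack = (
pos 1: push '{'; stack = ({
pos 2: '}' matches '{'; pop; stack = (
pos 3: ')' matches '('; pop; stack = (empty)
pos 4: push '{'; stack = {
pos 5: '}' matches '{'; pop; stack = (empty)
pos 6: push '('; stack = (
pos 7: ')' matches '('; pop; stack = (empty)
pos 8: push '{'; stack = {
pos 9: push '{'; stack = {{
pos 10: '}' matches '{'; pop; stack = {
pos 11: '}' matches '{'; pop; stack = (empty)
pos 12: push '('; stack = (
pos 13: ')' matches '('; pop; stack = (empty)
pos 14: push '['; stack = [
pos 15: ']' matches '['; pop; stack = (empty)
pos 16: push '('; stack = (
pos 17: push '{'; stack = ({
pos 18: push '('; stack = ({(
pos 19: ')' matches '('; pop; stack = ({
pos 20: push '{'; stack = ({{
pos 21: '}' matches '{'; pop; stack = ({
pos 22: push '{'; stack = ({{
pos 23: '}' matches '{'; pop; stack = ({
pos 24: '}' matches '{'; pop; stack = (
pos 25: ')' matches '('; pop; stack = (empty)
pos 26: push '['; stack = [
pos 27: ']' matches '['; pop; stack = (empty)
pos 28: push '('; stack = (
pos 29: ')' matches '('; pop; stack = (empty)
pos 30: push '('; stack = (
pos 31: ')' matches '('; pop; stack = (empty)
end: stack empty → VALID
Verdict: properly nested → yes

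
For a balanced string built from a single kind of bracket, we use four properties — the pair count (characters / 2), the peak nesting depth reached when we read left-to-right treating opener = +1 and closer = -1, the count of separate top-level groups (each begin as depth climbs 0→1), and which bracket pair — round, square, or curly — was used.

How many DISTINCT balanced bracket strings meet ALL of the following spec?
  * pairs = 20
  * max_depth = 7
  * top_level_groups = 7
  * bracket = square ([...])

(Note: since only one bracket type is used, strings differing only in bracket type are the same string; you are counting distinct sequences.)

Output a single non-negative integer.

Spec: pairs=20 depth=7 groups=7
Count(depth <= 7) = 117804960
Count(depth <= 6) = 109297426
Count(depth == 7) = 117804960 - 109297426 = 8507534

Answer: 8507534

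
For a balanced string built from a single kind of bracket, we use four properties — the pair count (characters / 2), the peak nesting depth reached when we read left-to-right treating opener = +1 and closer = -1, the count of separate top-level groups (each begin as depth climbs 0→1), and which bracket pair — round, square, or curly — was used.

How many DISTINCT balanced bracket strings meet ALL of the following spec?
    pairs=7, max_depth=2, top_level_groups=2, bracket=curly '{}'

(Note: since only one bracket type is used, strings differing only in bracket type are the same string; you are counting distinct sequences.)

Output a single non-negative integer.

Spec: pairs=7 depth=2 groups=2
Count(depth <= 2) = 6
Count(depth <= 1) = 0
Count(depth == 2) = 6 - 0 = 6

Answer: 6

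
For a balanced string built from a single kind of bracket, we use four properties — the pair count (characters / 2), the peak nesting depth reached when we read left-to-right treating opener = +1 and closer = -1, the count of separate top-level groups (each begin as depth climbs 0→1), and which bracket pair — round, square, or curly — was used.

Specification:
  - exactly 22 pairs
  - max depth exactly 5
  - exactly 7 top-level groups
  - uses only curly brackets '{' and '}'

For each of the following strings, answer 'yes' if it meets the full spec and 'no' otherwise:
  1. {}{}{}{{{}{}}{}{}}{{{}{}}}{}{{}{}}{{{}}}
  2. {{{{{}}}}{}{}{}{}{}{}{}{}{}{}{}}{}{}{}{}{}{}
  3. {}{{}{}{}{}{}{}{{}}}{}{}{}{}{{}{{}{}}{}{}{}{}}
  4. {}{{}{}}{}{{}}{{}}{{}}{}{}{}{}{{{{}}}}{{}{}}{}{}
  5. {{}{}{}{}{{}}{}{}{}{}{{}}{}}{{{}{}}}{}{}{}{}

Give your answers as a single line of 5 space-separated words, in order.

String 1 '{}{}{}{{{}{}}{}{}}{{{}{}}}{}{{}{}}{{{}}}': depth seq [1 0 1 0 1 0 1 2 3 2 3 2 1 2 1 2 1 0 1 2 3 2 3 2 1 0 1 0 1 2 1 2 1 0 1 2 3 2 1 0]
  -> pairs=20 depth=3 groups=8 -> no
String 2 '{{{{{}}}}{}{}{}{}{}{}{}{}{}{}{}}{}{}{}{}{}{}': depth seq [1 2 3 4 5 4 3 2 1 2 1 2 1 2 1 2 1 2 1 2 1 2 1 2 1 2 1 2 1 2 1 0 1 0 1 0 1 0 1 0 1 0 1 0]
  -> pairs=22 depth=5 groups=7 -> yes
String 3 '{}{{}{}{}{}{}{}{{}}}{}{}{}{}{{}{{}{}}{}{}{}{}}': depth seq [1 0 1 2 1 2 1 2 1 2 1 2 1 2 1 2 3 2 1 0 1 0 1 0 1 0 1 0 1 2 1 2 3 2 3 2 1 2 1 2 1 2 1 2 1 0]
  -> pairs=23 depth=3 groups=7 -> no
String 4 '{}{{}{}}{}{{}}{{}}{{}}{}{}{}{}{{{{}}}}{{}{}}{}{}': depth seq [1 0 1 2 1 2 1 0 1 0 1 2 1 0 1 2 1 0 1 2 1 0 1 0 1 0 1 0 1 0 1 2 3 4 3 2 1 0 1 2 1 2 1 0 1 0 1 0]
  -> pairs=24 depth=4 groups=14 -> no
String 5 '{{}{}{}{}{{}}{}{}{}{}{{}}{}}{{{}{}}}{}{}{}{}': depth seq [1 2 1 2 1 2 1 2 1 2 3 2 1 2 1 2 1 2 1 2 1 2 3 2 1 2 1 0 1 2 3 2 3 2 1 0 1 0 1 0 1 0 1 0]
  -> pairs=22 depth=3 groups=6 -> no

Answer: no yes no no no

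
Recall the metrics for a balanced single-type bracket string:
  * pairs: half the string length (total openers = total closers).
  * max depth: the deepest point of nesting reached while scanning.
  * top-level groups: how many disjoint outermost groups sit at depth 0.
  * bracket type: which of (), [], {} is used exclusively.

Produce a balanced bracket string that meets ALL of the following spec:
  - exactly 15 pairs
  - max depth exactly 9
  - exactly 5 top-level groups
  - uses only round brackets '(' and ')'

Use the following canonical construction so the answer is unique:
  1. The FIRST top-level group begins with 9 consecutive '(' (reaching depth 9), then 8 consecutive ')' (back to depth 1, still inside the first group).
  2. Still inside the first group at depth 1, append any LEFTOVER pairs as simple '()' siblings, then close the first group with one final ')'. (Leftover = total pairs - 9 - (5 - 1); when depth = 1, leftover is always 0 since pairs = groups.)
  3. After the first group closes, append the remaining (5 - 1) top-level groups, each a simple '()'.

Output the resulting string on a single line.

Spec: pairs=15 depth=9 groups=5
Leftover pairs = 15 - 9 - (5-1) = 2
First group: deep chain of depth 9 + 2 sibling pairs
Remaining 4 groups: simple '()' each

Answer: ((((((((())))))))()())()()()()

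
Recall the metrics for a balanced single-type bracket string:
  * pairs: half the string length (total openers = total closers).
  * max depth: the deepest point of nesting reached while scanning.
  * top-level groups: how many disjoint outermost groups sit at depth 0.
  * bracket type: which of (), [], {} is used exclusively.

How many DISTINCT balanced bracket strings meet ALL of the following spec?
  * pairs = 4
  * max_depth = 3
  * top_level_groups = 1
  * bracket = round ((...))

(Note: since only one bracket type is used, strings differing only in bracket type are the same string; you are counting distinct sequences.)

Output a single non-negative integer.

Spec: pairs=4 depth=3 groups=1
Count(depth <= 3) = 4
Count(depth <= 2) = 1
Count(depth == 3) = 4 - 1 = 3

Answer: 3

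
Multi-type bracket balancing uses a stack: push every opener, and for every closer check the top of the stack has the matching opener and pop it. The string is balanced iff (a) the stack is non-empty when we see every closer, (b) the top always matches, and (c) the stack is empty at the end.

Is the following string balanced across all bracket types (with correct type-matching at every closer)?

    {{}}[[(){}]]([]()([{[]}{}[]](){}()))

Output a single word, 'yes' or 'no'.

pos 0: push '{'; stack = {
pos 1: push '{'; stack = {{
pos 2: '}' matches '{'; pop; stack = {
pos 3: '}' matches '{'; pop; stack = (empty)
pos 4: push '['; stack = [
pos 5: push '['; stack = [[
pos 6: push '('; stack = [[(
pos 7: ')' matches '('; pop; stack = [[
pos 8: push '{'; stack = [[{
pos 9: '}' matches '{'; pop; stack = [[
pos 10: ']' matches '['; pop; stack = [
pos 11: ']' matches '['; pop; stack = (empty)
pos 12: push '('; stack = (
pos 13: push '['; stack = ([
pos 14: ']' matches '['; pop; stack = (
pos 15: push '('; stack = ((
pos 16: ')' matches '('; pop; stack = (
pos 17: push '('; stack = ((
pos 18: push '['; stack = (([
pos 19: push '{'; stack = (([{
pos 20: push '['; stack = (([{[
pos 21: ']' matches '['; pop; stack = (([{
pos 22: '}' matches '{'; pop; stack = (([
pos 23: push '{'; stack = (([{
pos 24: '}' matches '{'; pop; stack = (([
pos 25: push '['; stack = (([[
pos 26: ']' matches '['; pop; stack = (([
pos 27: ']' matches '['; pop; stack = ((
pos 28: push '('; stack = (((
pos 29: ')' matches '('; pop; stack = ((
pos 30: push '{'; stack = (({
pos 31: '}' matches '{'; pop; stack = ((
pos 32: push '('; stack = (((
pos 33: ')' matches '('; pop; stack = ((
pos 34: ')' matches '('; pop; stack = (
pos 35: ')' matches '('; pop; stack = (empty)
end: stack empty → VALID
Verdict: properly nested → yes

Answer: yes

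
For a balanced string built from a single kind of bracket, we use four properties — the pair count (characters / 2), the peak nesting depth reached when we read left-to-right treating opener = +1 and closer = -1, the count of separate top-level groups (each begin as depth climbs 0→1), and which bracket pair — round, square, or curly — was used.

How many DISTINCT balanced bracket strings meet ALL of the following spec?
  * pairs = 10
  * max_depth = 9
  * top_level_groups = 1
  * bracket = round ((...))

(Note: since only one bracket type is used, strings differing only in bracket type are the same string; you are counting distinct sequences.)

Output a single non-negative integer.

Answer: 15

Derivation:
Spec: pairs=10 depth=9 groups=1
Count(depth <= 9) = 4861
Count(depth <= 8) = 4846
Count(depth == 9) = 4861 - 4846 = 15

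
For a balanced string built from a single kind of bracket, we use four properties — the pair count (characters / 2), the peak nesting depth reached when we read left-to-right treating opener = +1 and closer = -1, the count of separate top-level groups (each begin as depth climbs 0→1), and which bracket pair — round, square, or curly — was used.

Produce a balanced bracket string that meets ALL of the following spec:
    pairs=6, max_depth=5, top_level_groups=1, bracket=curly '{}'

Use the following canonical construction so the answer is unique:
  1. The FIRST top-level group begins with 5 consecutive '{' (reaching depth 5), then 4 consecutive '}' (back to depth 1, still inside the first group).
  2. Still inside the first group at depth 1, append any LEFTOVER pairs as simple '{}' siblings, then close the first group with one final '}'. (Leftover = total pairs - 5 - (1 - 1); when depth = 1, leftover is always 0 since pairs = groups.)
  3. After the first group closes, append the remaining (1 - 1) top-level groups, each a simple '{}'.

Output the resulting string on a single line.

Spec: pairs=6 depth=5 groups=1
Leftover pairs = 6 - 5 - (1-1) = 1
First group: deep chain of depth 5 + 1 sibling pairs
Remaining 0 groups: simple '{}' each

Answer: {{{{{}}}}{}}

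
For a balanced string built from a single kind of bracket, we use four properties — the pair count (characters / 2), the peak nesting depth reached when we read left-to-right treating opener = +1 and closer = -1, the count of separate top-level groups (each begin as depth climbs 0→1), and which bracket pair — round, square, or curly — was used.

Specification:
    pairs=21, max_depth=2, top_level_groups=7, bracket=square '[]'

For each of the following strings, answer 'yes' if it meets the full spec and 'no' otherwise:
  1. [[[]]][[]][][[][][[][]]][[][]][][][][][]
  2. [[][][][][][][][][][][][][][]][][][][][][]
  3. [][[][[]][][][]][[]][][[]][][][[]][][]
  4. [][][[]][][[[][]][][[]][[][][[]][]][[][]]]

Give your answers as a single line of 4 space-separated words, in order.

String 1 '[[[]]][[]][][[][][[][]]][[][]][][][][][]': depth seq [1 2 3 2 1 0 1 2 1 0 1 0 1 2 1 2 1 2 3 2 3 2 1 0 1 2 1 2 1 0 1 0 1 0 1 0 1 0 1 0]
  -> pairs=20 depth=3 groups=10 -> no
String 2 '[[][][][][][][][][][][][][][]][][][][][][]': depth seq [1 2 1 2 1 2 1 2 1 2 1 2 1 2 1 2 1 2 1 2 1 2 1 2 1 2 1 2 1 0 1 0 1 0 1 0 1 0 1 0 1 0]
  -> pairs=21 depth=2 groups=7 -> yes
String 3 '[][[][[]][][][]][[]][][[]][][][[]][][]': depth seq [1 0 1 2 1 2 3 2 1 2 1 2 1 2 1 0 1 2 1 0 1 0 1 2 1 0 1 0 1 0 1 2 1 0 1 0 1 0]
  -> pairs=19 depth=3 groups=10 -> no
String 4 '[][][[]][][[[][]][][[]][[][][[]][]][[][]]]': depth seq [1 0 1 0 1 2 1 0 1 0 1 2 3 2 3 2 1 2 1 2 3 2 1 2 3 2 3 2 3 4 3 2 3 2 1 2 3 2 3 2 1 0]
  -> pairs=21 depth=4 groups=5 -> no

Answer: no yes no no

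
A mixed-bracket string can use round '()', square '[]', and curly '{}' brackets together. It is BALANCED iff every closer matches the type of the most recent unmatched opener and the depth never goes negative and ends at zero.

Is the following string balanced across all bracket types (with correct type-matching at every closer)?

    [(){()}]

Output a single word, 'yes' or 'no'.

pos 0: push '['; stack = [
pos 1: push '('; stack = [(
pos 2: ')' matches '('; pop; stack = [
pos 3: push '{'; stack = [{
pos 4: push '('; stack = [{(
pos 5: ')' matches '('; pop; stack = [{
pos 6: '}' matches '{'; pop; stack = [
pos 7: ']' matches '['; pop; stack = (empty)
end: stack empty → VALID
Verdict: properly nested → yes

Answer: yes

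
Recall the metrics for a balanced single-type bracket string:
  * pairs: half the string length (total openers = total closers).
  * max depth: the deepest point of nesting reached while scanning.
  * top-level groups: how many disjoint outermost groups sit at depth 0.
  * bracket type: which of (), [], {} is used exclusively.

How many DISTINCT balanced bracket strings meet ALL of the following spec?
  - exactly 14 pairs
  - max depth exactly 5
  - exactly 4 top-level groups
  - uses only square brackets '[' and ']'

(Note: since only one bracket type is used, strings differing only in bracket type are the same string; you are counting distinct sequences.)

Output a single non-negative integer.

Spec: pairs=14 depth=5 groups=4
Count(depth <= 5) = 256042
Count(depth <= 4) = 157898
Count(depth == 5) = 256042 - 157898 = 98144

Answer: 98144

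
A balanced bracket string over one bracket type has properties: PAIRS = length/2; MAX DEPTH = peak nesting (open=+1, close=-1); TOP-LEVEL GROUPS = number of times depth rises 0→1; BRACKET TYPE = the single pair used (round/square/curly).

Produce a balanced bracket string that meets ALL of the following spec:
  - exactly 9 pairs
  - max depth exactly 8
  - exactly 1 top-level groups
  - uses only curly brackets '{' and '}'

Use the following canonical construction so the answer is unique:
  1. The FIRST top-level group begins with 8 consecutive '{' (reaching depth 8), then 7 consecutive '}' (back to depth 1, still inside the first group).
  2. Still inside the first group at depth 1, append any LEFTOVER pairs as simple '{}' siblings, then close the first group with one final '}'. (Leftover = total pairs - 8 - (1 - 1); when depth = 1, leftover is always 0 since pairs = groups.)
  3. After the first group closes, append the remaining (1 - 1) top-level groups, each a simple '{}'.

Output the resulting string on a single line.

Answer: {{{{{{{{}}}}}}}{}}

Derivation:
Spec: pairs=9 depth=8 groups=1
Leftover pairs = 9 - 8 - (1-1) = 1
First group: deep chain of depth 8 + 1 sibling pairs
Remaining 0 groups: simple '{}' each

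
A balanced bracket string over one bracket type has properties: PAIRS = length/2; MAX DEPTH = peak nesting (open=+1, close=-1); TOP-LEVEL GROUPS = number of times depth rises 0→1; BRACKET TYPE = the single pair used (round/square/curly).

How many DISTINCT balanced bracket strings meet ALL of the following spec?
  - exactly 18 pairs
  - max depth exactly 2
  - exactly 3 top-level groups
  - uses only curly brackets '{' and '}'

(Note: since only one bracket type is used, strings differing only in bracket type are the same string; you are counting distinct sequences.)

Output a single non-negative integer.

Answer: 136

Derivation:
Spec: pairs=18 depth=2 groups=3
Count(depth <= 2) = 136
Count(depth <= 1) = 0
Count(depth == 2) = 136 - 0 = 136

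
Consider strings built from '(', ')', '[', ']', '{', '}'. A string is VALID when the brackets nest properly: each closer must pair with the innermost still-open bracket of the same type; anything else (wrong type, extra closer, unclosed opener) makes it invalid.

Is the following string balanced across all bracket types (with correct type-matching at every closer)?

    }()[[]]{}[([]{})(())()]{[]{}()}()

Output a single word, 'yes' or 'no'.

Answer: no

Derivation:
pos 0: saw closer '}' but stack is empty → INVALID
Verdict: unmatched closer '}' at position 0 → no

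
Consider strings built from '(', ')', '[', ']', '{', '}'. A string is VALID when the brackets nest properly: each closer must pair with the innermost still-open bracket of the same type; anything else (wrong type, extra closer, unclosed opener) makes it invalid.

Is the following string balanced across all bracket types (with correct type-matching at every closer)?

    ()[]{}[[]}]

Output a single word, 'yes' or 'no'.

Answer: no

Derivation:
pos 0: push '('; stack = (
pos 1: ')' matches '('; pop; stack = (empty)
pos 2: push '['; stack = [
pos 3: ']' matches '['; pop; stack = (empty)
pos 4: push '{'; stack = {
pos 5: '}' matches '{'; pop; stack = (empty)
pos 6: push '['; stack = [
pos 7: push '['; stack = [[
pos 8: ']' matches '['; pop; stack = [
pos 9: saw closer '}' but top of stack is '[' (expected ']') → INVALID
Verdict: type mismatch at position 9: '}' closes '[' → no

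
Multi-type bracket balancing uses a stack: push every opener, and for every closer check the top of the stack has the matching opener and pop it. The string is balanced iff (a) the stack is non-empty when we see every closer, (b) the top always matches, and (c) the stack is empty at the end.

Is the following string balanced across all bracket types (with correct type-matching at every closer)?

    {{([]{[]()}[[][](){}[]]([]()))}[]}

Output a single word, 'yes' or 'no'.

pos 0: push '{'; stack = {
pos 1: push '{'; stack = {{
pos 2: push '('; stack = {{(
pos 3: push '['; stack = {{([
pos 4: ']' matches '['; pop; stack = {{(
pos 5: push '{'; stack = {{({
pos 6: push '['; stack = {{({[
pos 7: ']' matches '['; pop; stack = {{({
pos 8: push '('; stack = {{({(
pos 9: ')' matches '('; pop; stack = {{({
pos 10: '}' matches '{'; pop; stack = {{(
pos 11: push '['; stack = {{([
pos 12: push '['; stack = {{([[
pos 13: ']' matches '['; pop; stack = {{([
pos 14: push '['; stack = {{([[
pos 15: ']' matches '['; pop; stack = {{([
pos 16: push '('; stack = {{([(
pos 17: ')' matches '('; pop; stack = {{([
pos 18: push '{'; stack = {{([{
pos 19: '}' matches '{'; pop; stack = {{([
pos 20: push '['; stack = {{([[
pos 21: ']' matches '['; pop; stack = {{([
pos 22: ']' matches '['; pop; stack = {{(
pos 23: push '('; stack = {{((
pos 24: push '['; stack = {{(([
pos 25: ']' matches '['; pop; stack = {{((
pos 26: push '('; stack = {{(((
pos 27: ')' matches '('; pop; stack = {{((
pos 28: ')' matches '('; pop; stack = {{(
pos 29: ')' matches '('; pop; stack = {{
pos 30: '}' matches '{'; pop; stack = {
pos 31: push '['; stack = {[
pos 32: ']' matches '['; pop; stack = {
pos 33: '}' matches '{'; pop; stack = (empty)
end: stack empty → VALID
Verdict: properly nested → yes

Answer: yes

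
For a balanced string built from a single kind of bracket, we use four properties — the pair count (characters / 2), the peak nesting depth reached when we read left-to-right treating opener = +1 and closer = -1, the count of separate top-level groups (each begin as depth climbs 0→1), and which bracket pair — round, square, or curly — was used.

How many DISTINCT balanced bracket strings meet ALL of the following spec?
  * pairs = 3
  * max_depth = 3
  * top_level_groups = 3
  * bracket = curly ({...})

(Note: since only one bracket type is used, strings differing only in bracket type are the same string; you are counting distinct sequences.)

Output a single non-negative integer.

Spec: pairs=3 depth=3 groups=3
Count(depth <= 3) = 1
Count(depth <= 2) = 1
Count(depth == 3) = 1 - 1 = 0

Answer: 0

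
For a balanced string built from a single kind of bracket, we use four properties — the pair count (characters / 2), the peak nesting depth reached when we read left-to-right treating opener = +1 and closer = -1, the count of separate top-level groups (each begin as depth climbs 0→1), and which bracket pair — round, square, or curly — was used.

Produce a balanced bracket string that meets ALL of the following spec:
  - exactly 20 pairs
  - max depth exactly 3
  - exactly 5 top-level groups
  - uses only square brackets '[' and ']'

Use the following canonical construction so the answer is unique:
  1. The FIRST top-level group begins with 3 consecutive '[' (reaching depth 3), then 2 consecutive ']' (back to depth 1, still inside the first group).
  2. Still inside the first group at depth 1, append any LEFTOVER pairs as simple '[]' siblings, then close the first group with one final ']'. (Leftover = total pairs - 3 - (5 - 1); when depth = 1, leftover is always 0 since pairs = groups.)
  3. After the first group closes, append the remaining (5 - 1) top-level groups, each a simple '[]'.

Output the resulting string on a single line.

Spec: pairs=20 depth=3 groups=5
Leftover pairs = 20 - 3 - (5-1) = 13
First group: deep chain of depth 3 + 13 sibling pairs
Remaining 4 groups: simple '[]' each

Answer: [[[]][][][][][][][][][][][][][]][][][][]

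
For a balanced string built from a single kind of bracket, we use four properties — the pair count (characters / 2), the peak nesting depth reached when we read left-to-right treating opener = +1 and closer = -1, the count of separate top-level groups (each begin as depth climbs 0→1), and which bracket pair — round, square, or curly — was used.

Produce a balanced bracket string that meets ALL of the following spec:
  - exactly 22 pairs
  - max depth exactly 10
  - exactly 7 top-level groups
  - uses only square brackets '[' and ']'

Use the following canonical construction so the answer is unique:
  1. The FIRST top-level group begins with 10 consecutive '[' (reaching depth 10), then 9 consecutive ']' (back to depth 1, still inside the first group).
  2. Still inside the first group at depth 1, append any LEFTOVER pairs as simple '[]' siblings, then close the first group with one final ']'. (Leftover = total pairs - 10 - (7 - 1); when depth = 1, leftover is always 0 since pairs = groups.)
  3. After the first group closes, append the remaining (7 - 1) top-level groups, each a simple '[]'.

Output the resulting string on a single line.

Answer: [[[[[[[[[[]]]]]]]]][][][][][][]][][][][][][]

Derivation:
Spec: pairs=22 depth=10 groups=7
Leftover pairs = 22 - 10 - (7-1) = 6
First group: deep chain of depth 10 + 6 sibling pairs
Remaining 6 groups: simple '[]' each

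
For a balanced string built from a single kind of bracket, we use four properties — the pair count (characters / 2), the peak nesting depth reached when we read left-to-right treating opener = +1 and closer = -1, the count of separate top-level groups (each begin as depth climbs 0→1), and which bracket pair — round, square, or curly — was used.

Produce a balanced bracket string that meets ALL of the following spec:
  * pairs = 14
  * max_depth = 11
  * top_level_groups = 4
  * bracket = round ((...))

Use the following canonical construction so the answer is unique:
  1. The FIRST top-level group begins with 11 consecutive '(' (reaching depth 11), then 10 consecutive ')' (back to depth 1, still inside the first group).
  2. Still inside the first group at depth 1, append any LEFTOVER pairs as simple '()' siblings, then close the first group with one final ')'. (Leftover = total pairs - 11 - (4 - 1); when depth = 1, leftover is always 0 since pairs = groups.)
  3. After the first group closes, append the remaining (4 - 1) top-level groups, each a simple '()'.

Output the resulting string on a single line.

Answer: ((((((((((()))))))))))()()()

Derivation:
Spec: pairs=14 depth=11 groups=4
Leftover pairs = 14 - 11 - (4-1) = 0
First group: deep chain of depth 11 + 0 sibling pairs
Remaining 3 groups: simple '()' each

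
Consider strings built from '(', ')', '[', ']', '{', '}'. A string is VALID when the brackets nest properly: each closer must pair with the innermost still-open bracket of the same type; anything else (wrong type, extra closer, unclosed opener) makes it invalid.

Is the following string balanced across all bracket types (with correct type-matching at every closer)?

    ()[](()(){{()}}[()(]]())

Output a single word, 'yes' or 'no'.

pos 0: push '('; stack = (
pos 1: ')' matches '('; pop; stack = (empty)
pos 2: push '['; stack = [
pos 3: ']' matches '['; pop; stack = (empty)
pos 4: push '('; stack = (
pos 5: push '('; stack = ((
pos 6: ')' matches '('; pop; stack = (
pos 7: push '('; stack = ((
pos 8: ')' matches '('; pop; stack = (
pos 9: push '{'; stack = ({
pos 10: push '{'; stack = ({{
pos 11: push '('; stack = ({{(
pos 12: ')' matches '('; pop; stack = ({{
pos 13: '}' matches '{'; pop; stack = ({
pos 14: '}' matches '{'; pop; stack = (
pos 15: push '['; stack = ([
pos 16: push '('; stack = ([(
pos 17: ')' matches '('; pop; stack = ([
pos 18: push '('; stack = ([(
pos 19: saw closer ']' but top of stack is '(' (expected ')') → INVALID
Verdict: type mismatch at position 19: ']' closes '(' → no

Answer: no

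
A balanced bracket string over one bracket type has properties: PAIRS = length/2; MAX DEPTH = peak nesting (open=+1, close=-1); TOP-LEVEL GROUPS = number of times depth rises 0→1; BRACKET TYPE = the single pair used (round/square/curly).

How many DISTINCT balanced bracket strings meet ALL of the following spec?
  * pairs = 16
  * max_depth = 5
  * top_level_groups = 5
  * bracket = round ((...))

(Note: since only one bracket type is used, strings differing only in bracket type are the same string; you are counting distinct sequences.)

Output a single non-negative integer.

Spec: pairs=16 depth=5 groups=5
Count(depth <= 5) = 1846550
Count(depth <= 4) = 1114475
Count(depth == 5) = 1846550 - 1114475 = 732075

Answer: 732075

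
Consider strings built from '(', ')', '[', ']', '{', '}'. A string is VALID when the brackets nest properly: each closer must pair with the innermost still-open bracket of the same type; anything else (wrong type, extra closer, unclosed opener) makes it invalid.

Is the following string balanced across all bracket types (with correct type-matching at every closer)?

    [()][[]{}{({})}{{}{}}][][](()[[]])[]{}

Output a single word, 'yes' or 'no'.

Answer: yes

Derivation:
pos 0: push '['; stack = [
pos 1: push '('; stack = [(
pos 2: ')' matches '('; pop; stack = [
pos 3: ']' matches '['; pop; stack = (empty)
pos 4: push '['; stack = [
pos 5: push '['; stack = [[
pos 6: ']' matches '['; pop; stack = [
pos 7: push '{'; stack = [{
pos 8: '}' matches '{'; pop; stack = [
pos 9: push '{'; stack = [{
pos 10: push '('; stack = [{(
pos 11: push '{'; stack = [{({
pos 12: '}' matches '{'; pop; stack = [{(
pos 13: ')' matches '('; pop; stack = [{
pos 14: '}' matches '{'; pop; stack = [
pos 15: push '{'; stack = [{
pos 16: push '{'; stack = [{{
pos 17: '}' matches '{'; pop; stack = [{
pos 18: push '{'; stack = [{{
pos 19: '}' matches '{'; pop; stack = [{
pos 20: '}' matches '{'; pop; stack = [
pos 21: ']' matches '['; pop; stack = (empty)
pos 22: push '['; stack = [
pos 23: ']' matches '['; pop; stack = (empty)
pos 24: push '['; stack = [
pos 25: ']' matches '['; pop; stack = (empty)
pos 26: push '('; stack = (
pos 27: push '('; stack = ((
pos 28: ')' matches '('; pop; stack = (
pos 29: push '['; stack = ([
pos 30: push '['; stack = ([[
pos 31: ']' matches '['; pop; stack = ([
pos 32: ']' matches '['; pop; stack = (
pos 33: ')' matches '('; pop; stack = (empty)
pos 34: push '['; stack = [
pos 35: ']' matches '['; pop; stack = (empty)
pos 36: push '{'; stack = {
pos 37: '}' matches '{'; pop; stack = (empty)
end: stack empty → VALID
Verdict: properly nested → yes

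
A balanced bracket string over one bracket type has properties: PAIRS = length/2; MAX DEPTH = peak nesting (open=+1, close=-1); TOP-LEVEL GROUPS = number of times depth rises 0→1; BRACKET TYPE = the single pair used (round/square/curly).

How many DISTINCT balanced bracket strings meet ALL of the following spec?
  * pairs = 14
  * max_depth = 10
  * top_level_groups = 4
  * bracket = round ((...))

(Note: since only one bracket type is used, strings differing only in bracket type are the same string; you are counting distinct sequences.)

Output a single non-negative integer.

Spec: pairs=14 depth=10 groups=4
Count(depth <= 10) = 326872
Count(depth <= 9) = 326792
Count(depth == 10) = 326872 - 326792 = 80

Answer: 80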